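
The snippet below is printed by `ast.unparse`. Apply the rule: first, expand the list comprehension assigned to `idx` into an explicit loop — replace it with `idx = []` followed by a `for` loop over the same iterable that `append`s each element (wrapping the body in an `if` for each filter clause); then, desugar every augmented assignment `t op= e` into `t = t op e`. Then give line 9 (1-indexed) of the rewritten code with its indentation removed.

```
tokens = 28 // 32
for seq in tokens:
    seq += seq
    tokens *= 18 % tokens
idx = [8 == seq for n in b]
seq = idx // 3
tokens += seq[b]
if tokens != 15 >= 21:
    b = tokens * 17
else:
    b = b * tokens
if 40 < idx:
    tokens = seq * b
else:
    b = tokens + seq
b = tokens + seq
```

Transformed code:
tokens = 28 // 32
for seq in tokens:
    seq = seq + seq
    tokens = tokens * (18 % tokens)
idx = []
for n in b:
    idx.append(8 == seq)
seq = idx // 3
tokens = tokens + seq[b]
if tokens != 15 >= 21:
    b = tokens * 17
else:
    b = b * tokens
if 40 < idx:
    tokens = seq * b
else:
    b = tokens + seq
b = tokens + seq

tokens = tokens + seq[b]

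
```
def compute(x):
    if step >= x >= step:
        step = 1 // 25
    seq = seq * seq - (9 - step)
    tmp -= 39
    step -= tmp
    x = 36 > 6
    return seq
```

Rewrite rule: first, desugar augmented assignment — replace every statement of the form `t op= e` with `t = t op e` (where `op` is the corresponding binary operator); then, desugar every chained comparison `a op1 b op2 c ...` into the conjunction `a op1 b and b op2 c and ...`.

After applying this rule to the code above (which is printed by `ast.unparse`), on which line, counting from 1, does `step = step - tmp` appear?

Transformed code:
def compute(x):
    if step >= x and x >= step:
        step = 1 // 25
    seq = seq * seq - (9 - step)
    tmp = tmp - 39
    step = step - tmp
    x = 36 > 6
    return seq

6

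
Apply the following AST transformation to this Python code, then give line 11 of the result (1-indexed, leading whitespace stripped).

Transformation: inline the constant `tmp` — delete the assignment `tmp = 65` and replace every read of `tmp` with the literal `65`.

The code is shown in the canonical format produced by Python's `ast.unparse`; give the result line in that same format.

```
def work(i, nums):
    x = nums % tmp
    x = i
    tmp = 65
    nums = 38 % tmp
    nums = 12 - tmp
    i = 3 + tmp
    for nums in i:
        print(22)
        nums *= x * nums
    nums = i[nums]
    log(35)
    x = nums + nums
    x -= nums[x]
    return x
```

Transformed code:
def work(i, nums):
    x = nums % 65
    x = i
    nums = 38 % 65
    nums = 12 - 65
    i = 3 + 65
    for nums in i:
        print(22)
        nums *= x * nums
    nums = i[nums]
    log(35)
    x = nums + nums
    x -= nums[x]
    return x

log(35)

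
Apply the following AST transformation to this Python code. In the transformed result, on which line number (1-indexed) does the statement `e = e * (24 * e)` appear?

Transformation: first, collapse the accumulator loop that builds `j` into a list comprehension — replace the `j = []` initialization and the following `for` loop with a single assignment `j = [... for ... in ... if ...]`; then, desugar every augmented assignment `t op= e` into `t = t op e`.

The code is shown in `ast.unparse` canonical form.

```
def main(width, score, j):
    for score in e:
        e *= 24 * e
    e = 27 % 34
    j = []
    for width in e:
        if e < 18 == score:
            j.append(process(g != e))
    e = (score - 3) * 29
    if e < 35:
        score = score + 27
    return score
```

Transformed code:
def main(width, score, j):
    for score in e:
        e = e * (24 * e)
    e = 27 % 34
    j = [process(g != e) for width in e if e < 18 == score]
    e = (score - 3) * 29
    if e < 35:
        score = score + 27
    return score

3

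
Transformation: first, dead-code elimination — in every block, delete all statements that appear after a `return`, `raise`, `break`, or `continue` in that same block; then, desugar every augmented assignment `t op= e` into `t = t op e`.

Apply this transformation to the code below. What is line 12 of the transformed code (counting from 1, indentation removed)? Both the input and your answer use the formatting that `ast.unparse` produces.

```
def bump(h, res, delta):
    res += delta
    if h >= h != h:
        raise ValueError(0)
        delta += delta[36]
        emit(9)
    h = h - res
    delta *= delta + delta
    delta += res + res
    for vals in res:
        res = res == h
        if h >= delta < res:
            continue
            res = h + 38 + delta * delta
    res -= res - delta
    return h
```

res = res - (res - delta)

Transformed code:
def bump(h, res, delta):
    res = res + delta
    if h >= h != h:
        raise ValueError(0)
    h = h - res
    delta = delta * (delta + delta)
    delta = delta + (res + res)
    for vals in res:
        res = res == h
        if h >= delta < res:
            continue
    res = res - (res - delta)
    return h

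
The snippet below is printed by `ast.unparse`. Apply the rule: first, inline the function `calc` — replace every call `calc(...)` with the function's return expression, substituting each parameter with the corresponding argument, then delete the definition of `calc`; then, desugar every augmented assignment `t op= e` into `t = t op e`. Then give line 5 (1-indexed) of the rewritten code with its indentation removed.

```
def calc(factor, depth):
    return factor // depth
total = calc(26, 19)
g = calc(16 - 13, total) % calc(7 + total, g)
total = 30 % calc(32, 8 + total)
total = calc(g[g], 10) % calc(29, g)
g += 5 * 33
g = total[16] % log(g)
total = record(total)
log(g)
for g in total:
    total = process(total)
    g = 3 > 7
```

g = g + 5 * 33

Transformed code:
total = 26 // 19
g = (16 - 13) // total % ((7 + total) // g)
total = 30 % (32 // (8 + total))
total = g[g] // 10 % (29 // g)
g = g + 5 * 33
g = total[16] % log(g)
total = record(total)
log(g)
for g in total:
    total = process(total)
    g = 3 > 7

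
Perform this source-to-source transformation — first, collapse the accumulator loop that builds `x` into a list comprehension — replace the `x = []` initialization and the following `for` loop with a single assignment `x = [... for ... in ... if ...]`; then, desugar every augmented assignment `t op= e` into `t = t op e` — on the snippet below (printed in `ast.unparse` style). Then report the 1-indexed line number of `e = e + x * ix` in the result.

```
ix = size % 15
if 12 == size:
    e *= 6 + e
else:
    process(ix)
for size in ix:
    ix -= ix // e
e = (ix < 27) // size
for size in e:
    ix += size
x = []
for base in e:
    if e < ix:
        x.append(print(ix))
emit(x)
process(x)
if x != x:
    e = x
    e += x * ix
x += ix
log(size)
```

16

Transformed code:
ix = size % 15
if 12 == size:
    e = e * (6 + e)
else:
    process(ix)
for size in ix:
    ix = ix - ix // e
e = (ix < 27) // size
for size in e:
    ix = ix + size
x = [print(ix) for base in e if e < ix]
emit(x)
process(x)
if x != x:
    e = x
    e = e + x * ix
x = x + ix
log(size)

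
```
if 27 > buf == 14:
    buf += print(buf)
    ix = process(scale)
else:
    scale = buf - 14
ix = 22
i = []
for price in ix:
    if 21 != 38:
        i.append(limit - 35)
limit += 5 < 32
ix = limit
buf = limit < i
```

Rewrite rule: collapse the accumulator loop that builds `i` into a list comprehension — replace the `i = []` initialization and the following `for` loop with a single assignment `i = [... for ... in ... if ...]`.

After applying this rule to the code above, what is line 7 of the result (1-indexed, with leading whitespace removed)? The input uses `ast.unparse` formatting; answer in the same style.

Transformed code:
if 27 > buf == 14:
    buf += print(buf)
    ix = process(scale)
else:
    scale = buf - 14
ix = 22
i = [limit - 35 for price in ix if 21 != 38]
limit += 5 < 32
ix = limit
buf = limit < i

i = [limit - 35 for price in ix if 21 != 38]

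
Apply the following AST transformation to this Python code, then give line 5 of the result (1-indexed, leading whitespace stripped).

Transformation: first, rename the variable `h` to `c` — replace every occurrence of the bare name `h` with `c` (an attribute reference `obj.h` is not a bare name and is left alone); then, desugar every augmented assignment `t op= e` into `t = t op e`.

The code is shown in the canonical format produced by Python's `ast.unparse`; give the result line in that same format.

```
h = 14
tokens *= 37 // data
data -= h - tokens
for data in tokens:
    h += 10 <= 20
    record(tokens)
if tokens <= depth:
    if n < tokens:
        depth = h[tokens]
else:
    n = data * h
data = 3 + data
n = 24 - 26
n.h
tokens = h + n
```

Transformed code:
c = 14
tokens = tokens * (37 // data)
data = data - (c - tokens)
for data in tokens:
    c = c + (10 <= 20)
    record(tokens)
if tokens <= depth:
    if n < tokens:
        depth = c[tokens]
else:
    n = data * c
data = 3 + data
n = 24 - 26
n.h
tokens = c + n

c = c + (10 <= 20)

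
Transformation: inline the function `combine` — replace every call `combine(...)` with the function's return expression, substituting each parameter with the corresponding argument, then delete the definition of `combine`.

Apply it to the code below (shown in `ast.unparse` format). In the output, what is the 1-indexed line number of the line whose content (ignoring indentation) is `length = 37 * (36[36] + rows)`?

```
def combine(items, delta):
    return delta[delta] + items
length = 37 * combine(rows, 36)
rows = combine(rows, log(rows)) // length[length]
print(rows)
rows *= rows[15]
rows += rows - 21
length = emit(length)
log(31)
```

1

Transformed code:
length = 37 * (36[36] + rows)
rows = (log(rows)[log(rows)] + rows) // length[length]
print(rows)
rows *= rows[15]
rows += rows - 21
length = emit(length)
log(31)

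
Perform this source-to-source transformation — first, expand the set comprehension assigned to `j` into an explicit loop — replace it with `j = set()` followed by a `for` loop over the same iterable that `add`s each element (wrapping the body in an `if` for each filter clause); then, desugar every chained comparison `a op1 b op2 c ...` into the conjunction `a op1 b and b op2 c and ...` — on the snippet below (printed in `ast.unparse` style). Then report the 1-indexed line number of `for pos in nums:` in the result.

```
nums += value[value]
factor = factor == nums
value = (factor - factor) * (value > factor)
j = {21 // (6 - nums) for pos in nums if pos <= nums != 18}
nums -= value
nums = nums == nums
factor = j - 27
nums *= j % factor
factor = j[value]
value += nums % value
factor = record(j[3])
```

5

Transformed code:
nums += value[value]
factor = factor == nums
value = (factor - factor) * (value > factor)
j = set()
for pos in nums:
    if pos <= nums and nums != 18:
        j.add(21 // (6 - nums))
nums -= value
nums = nums == nums
factor = j - 27
nums *= j % factor
factor = j[value]
value += nums % value
factor = record(j[3])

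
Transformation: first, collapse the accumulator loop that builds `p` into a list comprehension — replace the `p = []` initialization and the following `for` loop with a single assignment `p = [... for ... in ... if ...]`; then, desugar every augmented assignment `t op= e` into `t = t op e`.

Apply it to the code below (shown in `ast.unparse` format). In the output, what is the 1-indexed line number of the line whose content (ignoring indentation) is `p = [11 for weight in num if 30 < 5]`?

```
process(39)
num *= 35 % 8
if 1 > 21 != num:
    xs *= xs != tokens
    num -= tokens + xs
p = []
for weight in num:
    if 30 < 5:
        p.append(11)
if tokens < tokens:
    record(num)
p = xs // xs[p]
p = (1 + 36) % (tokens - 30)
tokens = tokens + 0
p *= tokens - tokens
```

Transformed code:
process(39)
num = num * (35 % 8)
if 1 > 21 != num:
    xs = xs * (xs != tokens)
    num = num - (tokens + xs)
p = [11 for weight in num if 30 < 5]
if tokens < tokens:
    record(num)
p = xs // xs[p]
p = (1 + 36) % (tokens - 30)
tokens = tokens + 0
p = p * (tokens - tokens)

6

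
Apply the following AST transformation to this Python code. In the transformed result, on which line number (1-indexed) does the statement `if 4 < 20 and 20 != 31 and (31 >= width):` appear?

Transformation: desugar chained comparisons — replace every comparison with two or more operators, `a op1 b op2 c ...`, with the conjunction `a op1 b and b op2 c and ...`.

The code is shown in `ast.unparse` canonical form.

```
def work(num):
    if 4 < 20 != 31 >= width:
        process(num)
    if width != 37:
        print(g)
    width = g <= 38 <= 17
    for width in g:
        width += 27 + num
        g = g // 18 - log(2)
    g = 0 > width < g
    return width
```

2

Transformed code:
def work(num):
    if 4 < 20 and 20 != 31 and (31 >= width):
        process(num)
    if width != 37:
        print(g)
    width = g <= 38 and 38 <= 17
    for width in g:
        width += 27 + num
        g = g // 18 - log(2)
    g = 0 > width and width < g
    return width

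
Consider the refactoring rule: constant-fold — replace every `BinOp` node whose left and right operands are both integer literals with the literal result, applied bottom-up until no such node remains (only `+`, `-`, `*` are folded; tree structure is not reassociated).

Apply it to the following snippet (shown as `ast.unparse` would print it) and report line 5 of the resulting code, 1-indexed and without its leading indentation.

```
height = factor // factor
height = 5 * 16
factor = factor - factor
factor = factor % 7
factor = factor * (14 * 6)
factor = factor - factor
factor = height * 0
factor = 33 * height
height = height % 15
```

Transformed code:
height = factor // factor
height = 80
factor = factor - factor
factor = factor % 7
factor = factor * 84
factor = factor - factor
factor = height * 0
factor = 33 * height
height = height % 15

factor = factor * 84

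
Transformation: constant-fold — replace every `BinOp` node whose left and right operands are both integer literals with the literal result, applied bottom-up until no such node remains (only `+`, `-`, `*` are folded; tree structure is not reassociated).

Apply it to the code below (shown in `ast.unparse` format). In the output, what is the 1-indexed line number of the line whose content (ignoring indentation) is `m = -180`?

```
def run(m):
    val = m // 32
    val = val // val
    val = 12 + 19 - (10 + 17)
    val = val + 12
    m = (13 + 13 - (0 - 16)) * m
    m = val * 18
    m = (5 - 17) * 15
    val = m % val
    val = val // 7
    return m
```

8

Transformed code:
def run(m):
    val = m // 32
    val = val // val
    val = 4
    val = val + 12
    m = 42 * m
    m = val * 18
    m = -180
    val = m % val
    val = val // 7
    return m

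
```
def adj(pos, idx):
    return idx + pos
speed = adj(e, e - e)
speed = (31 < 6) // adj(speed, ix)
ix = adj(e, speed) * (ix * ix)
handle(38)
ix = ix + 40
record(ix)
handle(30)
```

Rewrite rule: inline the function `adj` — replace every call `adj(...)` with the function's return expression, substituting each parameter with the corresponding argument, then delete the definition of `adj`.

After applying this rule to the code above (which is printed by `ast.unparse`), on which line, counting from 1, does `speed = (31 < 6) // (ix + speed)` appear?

Transformed code:
speed = e - e + e
speed = (31 < 6) // (ix + speed)
ix = (speed + e) * (ix * ix)
handle(38)
ix = ix + 40
record(ix)
handle(30)

2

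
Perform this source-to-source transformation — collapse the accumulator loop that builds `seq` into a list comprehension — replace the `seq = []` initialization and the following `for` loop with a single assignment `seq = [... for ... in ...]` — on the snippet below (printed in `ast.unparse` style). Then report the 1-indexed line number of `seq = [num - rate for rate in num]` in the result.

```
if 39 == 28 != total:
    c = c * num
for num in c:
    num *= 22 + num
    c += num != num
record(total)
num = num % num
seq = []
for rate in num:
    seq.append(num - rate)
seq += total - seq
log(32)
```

Transformed code:
if 39 == 28 != total:
    c = c * num
for num in c:
    num *= 22 + num
    c += num != num
record(total)
num = num % num
seq = [num - rate for rate in num]
seq += total - seq
log(32)

8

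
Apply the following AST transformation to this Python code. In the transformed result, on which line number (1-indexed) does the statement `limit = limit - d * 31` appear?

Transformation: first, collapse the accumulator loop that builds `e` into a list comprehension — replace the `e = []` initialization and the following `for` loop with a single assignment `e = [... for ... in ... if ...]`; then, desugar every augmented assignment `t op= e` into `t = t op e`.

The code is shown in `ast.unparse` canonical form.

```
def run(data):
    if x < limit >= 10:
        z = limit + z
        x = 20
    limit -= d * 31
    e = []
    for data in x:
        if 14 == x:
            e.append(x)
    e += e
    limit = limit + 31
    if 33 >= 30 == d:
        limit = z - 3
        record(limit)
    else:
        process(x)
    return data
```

5

Transformed code:
def run(data):
    if x < limit >= 10:
        z = limit + z
        x = 20
    limit = limit - d * 31
    e = [x for data in x if 14 == x]
    e = e + e
    limit = limit + 31
    if 33 >= 30 == d:
        limit = z - 3
        record(limit)
    else:
        process(x)
    return data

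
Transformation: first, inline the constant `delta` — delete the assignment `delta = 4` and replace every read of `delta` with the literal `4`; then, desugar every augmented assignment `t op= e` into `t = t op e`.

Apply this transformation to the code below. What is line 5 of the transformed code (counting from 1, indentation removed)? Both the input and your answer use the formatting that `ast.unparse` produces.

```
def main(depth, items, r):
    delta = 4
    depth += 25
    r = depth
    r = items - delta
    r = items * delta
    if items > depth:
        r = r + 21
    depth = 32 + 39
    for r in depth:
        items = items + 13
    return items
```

r = items * 4

Transformed code:
def main(depth, items, r):
    depth = depth + 25
    r = depth
    r = items - 4
    r = items * 4
    if items > depth:
        r = r + 21
    depth = 32 + 39
    for r in depth:
        items = items + 13
    return items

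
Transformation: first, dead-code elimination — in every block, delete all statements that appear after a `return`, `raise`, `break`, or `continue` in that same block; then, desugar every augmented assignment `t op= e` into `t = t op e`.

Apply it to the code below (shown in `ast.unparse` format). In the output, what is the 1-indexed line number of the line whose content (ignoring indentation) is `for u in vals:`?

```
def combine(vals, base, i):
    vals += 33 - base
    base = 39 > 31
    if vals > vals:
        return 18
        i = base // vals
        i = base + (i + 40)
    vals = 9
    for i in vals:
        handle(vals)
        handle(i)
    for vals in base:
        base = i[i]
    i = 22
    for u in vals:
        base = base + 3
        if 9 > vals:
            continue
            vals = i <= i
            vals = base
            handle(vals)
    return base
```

13

Transformed code:
def combine(vals, base, i):
    vals = vals + (33 - base)
    base = 39 > 31
    if vals > vals:
        return 18
    vals = 9
    for i in vals:
        handle(vals)
        handle(i)
    for vals in base:
        base = i[i]
    i = 22
    for u in vals:
        base = base + 3
        if 9 > vals:
            continue
    return base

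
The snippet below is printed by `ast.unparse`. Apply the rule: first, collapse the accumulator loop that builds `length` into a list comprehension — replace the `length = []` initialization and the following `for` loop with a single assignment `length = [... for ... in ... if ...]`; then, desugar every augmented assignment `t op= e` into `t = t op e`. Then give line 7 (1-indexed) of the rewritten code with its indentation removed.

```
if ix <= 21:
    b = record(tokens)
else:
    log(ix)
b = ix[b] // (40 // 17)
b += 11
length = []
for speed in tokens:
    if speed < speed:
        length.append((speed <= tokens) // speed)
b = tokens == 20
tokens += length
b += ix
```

length = [(speed <= tokens) // speed for speed in tokens if speed < speed]

Transformed code:
if ix <= 21:
    b = record(tokens)
else:
    log(ix)
b = ix[b] // (40 // 17)
b = b + 11
length = [(speed <= tokens) // speed for speed in tokens if speed < speed]
b = tokens == 20
tokens = tokens + length
b = b + ix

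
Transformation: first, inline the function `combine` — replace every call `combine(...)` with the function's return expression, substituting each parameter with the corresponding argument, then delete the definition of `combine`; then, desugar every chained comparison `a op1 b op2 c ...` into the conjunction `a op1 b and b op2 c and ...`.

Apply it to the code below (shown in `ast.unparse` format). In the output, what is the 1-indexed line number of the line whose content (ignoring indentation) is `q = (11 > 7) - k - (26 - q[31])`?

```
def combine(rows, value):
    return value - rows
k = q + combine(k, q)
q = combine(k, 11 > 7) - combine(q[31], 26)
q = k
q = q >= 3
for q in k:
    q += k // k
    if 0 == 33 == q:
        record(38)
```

2

Transformed code:
k = q + (q - k)
q = (11 > 7) - k - (26 - q[31])
q = k
q = q >= 3
for q in k:
    q += k // k
    if 0 == 33 and 33 == q:
        record(38)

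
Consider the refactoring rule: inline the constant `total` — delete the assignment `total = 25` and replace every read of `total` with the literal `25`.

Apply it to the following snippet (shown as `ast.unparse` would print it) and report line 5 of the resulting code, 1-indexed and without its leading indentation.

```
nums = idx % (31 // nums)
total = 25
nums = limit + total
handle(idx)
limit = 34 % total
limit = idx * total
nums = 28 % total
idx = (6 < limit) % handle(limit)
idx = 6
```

limit = idx * 25

Transformed code:
nums = idx % (31 // nums)
nums = limit + 25
handle(idx)
limit = 34 % 25
limit = idx * 25
nums = 28 % 25
idx = (6 < limit) % handle(limit)
idx = 6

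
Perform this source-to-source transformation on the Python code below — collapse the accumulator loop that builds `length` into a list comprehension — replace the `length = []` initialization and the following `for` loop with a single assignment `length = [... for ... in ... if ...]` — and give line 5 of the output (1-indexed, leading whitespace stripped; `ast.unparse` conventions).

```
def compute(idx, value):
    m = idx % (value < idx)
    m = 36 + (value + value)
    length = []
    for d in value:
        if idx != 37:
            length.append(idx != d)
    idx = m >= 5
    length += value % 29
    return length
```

Transformed code:
def compute(idx, value):
    m = idx % (value < idx)
    m = 36 + (value + value)
    length = [idx != d for d in value if idx != 37]
    idx = m >= 5
    length += value % 29
    return length

idx = m >= 5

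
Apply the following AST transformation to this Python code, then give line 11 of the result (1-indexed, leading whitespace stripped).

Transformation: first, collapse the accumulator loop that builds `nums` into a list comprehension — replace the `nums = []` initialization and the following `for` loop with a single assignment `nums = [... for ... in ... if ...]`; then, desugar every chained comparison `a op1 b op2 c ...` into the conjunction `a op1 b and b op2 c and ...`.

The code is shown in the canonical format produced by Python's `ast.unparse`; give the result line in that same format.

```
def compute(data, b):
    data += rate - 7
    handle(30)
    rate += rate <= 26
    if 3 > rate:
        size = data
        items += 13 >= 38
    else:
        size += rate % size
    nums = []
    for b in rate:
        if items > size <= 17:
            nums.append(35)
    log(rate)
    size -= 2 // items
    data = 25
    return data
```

Transformed code:
def compute(data, b):
    data += rate - 7
    handle(30)
    rate += rate <= 26
    if 3 > rate:
        size = data
        items += 13 >= 38
    else:
        size += rate % size
    nums = [35 for b in rate if items > size and size <= 17]
    log(rate)
    size -= 2 // items
    data = 25
    return data

log(rate)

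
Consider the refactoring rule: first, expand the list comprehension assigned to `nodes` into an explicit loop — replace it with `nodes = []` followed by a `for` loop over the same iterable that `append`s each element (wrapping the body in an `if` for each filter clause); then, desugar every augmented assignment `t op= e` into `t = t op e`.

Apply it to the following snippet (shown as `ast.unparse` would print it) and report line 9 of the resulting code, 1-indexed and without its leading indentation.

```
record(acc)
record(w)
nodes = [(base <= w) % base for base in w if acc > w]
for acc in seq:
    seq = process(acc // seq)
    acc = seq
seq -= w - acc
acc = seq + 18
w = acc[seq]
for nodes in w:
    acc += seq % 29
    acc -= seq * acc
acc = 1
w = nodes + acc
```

Transformed code:
record(acc)
record(w)
nodes = []
for base in w:
    if acc > w:
        nodes.append((base <= w) % base)
for acc in seq:
    seq = process(acc // seq)
    acc = seq
seq = seq - (w - acc)
acc = seq + 18
w = acc[seq]
for nodes in w:
    acc = acc + seq % 29
    acc = acc - seq * acc
acc = 1
w = nodes + acc

acc = seq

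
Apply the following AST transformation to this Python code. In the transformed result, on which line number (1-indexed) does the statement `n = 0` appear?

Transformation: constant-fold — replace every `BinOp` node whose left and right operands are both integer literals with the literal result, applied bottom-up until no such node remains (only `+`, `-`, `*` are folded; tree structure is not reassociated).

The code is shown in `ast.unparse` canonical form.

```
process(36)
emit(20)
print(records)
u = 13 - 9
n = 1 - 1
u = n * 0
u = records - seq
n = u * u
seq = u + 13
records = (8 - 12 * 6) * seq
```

Transformed code:
process(36)
emit(20)
print(records)
u = 4
n = 0
u = n * 0
u = records - seq
n = u * u
seq = u + 13
records = -64 * seq

5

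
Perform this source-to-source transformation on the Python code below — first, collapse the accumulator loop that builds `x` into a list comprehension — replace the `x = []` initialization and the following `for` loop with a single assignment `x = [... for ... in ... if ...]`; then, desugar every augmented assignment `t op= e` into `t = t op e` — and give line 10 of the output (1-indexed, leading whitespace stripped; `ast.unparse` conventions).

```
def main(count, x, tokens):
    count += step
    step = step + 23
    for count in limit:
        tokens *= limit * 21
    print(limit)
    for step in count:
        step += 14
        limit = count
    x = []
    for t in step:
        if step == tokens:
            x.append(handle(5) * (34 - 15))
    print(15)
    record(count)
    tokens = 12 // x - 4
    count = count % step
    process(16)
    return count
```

Transformed code:
def main(count, x, tokens):
    count = count + step
    step = step + 23
    for count in limit:
        tokens = tokens * (limit * 21)
    print(limit)
    for step in count:
        step = step + 14
        limit = count
    x = [handle(5) * (34 - 15) for t in step if step == tokens]
    print(15)
    record(count)
    tokens = 12 // x - 4
    count = count % step
    process(16)
    return count

x = [handle(5) * (34 - 15) for t in step if step == tokens]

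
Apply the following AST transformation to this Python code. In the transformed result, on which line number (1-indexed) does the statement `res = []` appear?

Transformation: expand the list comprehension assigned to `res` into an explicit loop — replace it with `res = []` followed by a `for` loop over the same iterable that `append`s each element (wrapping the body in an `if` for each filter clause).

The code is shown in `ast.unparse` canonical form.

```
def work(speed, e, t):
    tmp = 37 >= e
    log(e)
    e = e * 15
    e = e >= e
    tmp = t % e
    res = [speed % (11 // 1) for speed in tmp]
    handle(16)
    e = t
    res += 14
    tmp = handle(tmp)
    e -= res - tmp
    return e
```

7

Transformed code:
def work(speed, e, t):
    tmp = 37 >= e
    log(e)
    e = e * 15
    e = e >= e
    tmp = t % e
    res = []
    for speed in tmp:
        res.append(speed % (11 // 1))
    handle(16)
    e = t
    res += 14
    tmp = handle(tmp)
    e -= res - tmp
    return e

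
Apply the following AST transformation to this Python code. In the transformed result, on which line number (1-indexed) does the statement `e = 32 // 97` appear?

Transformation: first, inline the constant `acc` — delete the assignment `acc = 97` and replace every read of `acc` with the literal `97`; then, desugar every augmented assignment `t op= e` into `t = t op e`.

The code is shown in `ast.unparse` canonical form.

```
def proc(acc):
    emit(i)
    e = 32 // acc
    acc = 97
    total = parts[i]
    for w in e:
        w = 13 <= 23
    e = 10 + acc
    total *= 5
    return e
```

Transformed code:
def proc(acc):
    emit(i)
    e = 32 // 97
    total = parts[i]
    for w in e:
        w = 13 <= 23
    e = 10 + 97
    total = total * 5
    return e

3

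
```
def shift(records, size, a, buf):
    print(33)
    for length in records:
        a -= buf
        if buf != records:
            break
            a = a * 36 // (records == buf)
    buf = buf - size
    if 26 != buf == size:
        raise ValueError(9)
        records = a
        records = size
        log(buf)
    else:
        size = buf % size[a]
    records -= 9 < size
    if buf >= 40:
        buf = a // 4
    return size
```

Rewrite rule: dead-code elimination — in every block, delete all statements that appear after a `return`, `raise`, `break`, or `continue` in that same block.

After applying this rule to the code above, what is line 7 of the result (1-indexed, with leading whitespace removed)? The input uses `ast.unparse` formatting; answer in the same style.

buf = buf - size

Transformed code:
def shift(records, size, a, buf):
    print(33)
    for length in records:
        a -= buf
        if buf != records:
            break
    buf = buf - size
    if 26 != buf == size:
        raise ValueError(9)
    else:
        size = buf % size[a]
    records -= 9 < size
    if buf >= 40:
        buf = a // 4
    return size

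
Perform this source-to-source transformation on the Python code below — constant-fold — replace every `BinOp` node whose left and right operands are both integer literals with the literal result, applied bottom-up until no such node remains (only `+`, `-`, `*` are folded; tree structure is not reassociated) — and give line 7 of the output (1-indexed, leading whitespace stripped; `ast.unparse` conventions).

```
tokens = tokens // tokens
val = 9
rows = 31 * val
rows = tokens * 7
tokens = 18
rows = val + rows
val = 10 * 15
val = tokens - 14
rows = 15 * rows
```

Transformed code:
tokens = tokens // tokens
val = 9
rows = 31 * val
rows = tokens * 7
tokens = 18
rows = val + rows
val = 150
val = tokens - 14
rows = 15 * rows

val = 150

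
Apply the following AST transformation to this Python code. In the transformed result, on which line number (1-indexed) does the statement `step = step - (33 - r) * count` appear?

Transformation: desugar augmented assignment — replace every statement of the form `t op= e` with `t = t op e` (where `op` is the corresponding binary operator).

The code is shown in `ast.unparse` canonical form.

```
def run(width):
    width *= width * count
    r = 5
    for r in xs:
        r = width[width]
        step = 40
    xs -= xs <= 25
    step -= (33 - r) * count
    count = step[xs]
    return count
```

Transformed code:
def run(width):
    width = width * (width * count)
    r = 5
    for r in xs:
        r = width[width]
        step = 40
    xs = xs - (xs <= 25)
    step = step - (33 - r) * count
    count = step[xs]
    return count

8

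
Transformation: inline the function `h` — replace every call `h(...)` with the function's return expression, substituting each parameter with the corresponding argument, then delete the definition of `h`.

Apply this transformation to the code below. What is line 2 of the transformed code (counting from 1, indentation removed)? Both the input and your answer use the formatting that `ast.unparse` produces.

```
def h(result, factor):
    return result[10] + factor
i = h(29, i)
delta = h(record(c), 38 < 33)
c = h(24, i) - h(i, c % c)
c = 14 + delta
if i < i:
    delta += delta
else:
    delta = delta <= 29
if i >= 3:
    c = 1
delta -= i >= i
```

delta = record(c)[10] + (38 < 33)

Transformed code:
i = 29[10] + i
delta = record(c)[10] + (38 < 33)
c = 24[10] + i - (i[10] + c % c)
c = 14 + delta
if i < i:
    delta += delta
else:
    delta = delta <= 29
if i >= 3:
    c = 1
delta -= i >= i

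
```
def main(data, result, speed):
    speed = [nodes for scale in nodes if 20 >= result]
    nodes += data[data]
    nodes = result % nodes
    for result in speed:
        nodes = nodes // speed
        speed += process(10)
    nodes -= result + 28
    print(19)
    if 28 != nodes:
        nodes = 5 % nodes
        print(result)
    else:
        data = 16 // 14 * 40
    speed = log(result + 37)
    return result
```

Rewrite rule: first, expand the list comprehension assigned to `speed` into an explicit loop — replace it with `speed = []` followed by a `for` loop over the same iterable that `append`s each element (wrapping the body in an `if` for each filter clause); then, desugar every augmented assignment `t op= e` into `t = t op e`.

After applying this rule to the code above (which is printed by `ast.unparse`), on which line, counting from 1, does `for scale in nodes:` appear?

3

Transformed code:
def main(data, result, speed):
    speed = []
    for scale in nodes:
        if 20 >= result:
            speed.append(nodes)
    nodes = nodes + data[data]
    nodes = result % nodes
    for result in speed:
        nodes = nodes // speed
        speed = speed + process(10)
    nodes = nodes - (result + 28)
    print(19)
    if 28 != nodes:
        nodes = 5 % nodes
        print(result)
    else:
        data = 16 // 14 * 40
    speed = log(result + 37)
    return result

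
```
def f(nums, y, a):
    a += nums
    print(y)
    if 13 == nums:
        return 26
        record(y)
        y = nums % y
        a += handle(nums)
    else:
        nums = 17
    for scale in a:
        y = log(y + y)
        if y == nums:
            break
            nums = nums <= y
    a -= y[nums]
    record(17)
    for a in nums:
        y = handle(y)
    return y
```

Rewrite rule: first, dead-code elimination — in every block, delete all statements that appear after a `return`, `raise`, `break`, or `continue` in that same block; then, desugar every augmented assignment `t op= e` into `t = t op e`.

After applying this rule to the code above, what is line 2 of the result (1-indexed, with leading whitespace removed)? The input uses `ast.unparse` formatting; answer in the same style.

Transformed code:
def f(nums, y, a):
    a = a + nums
    print(y)
    if 13 == nums:
        return 26
    else:
        nums = 17
    for scale in a:
        y = log(y + y)
        if y == nums:
            break
    a = a - y[nums]
    record(17)
    for a in nums:
        y = handle(y)
    return y

a = a + nums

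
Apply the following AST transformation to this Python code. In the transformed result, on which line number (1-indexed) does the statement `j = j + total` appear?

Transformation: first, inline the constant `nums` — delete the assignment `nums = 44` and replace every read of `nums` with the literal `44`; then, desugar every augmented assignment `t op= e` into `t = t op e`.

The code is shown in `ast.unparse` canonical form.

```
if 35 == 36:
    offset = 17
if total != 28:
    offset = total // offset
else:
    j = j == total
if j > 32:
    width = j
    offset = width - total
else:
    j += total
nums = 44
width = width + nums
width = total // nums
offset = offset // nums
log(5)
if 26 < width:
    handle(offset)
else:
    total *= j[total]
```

Transformed code:
if 35 == 36:
    offset = 17
if total != 28:
    offset = total // offset
else:
    j = j == total
if j > 32:
    width = j
    offset = width - total
else:
    j = j + total
width = width + 44
width = total // 44
offset = offset // 44
log(5)
if 26 < width:
    handle(offset)
else:
    total = total * j[total]

11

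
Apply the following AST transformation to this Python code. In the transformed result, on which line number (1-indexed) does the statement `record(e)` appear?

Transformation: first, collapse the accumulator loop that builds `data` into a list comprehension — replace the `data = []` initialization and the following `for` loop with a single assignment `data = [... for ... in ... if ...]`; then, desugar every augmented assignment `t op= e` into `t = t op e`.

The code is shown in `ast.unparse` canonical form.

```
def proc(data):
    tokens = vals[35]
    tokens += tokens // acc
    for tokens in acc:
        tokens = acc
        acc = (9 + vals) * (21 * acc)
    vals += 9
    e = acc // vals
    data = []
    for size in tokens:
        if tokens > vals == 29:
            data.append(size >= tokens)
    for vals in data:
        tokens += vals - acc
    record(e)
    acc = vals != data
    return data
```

Transformed code:
def proc(data):
    tokens = vals[35]
    tokens = tokens + tokens // acc
    for tokens in acc:
        tokens = acc
        acc = (9 + vals) * (21 * acc)
    vals = vals + 9
    e = acc // vals
    data = [size >= tokens for size in tokens if tokens > vals == 29]
    for vals in data:
        tokens = tokens + (vals - acc)
    record(e)
    acc = vals != data
    return data

12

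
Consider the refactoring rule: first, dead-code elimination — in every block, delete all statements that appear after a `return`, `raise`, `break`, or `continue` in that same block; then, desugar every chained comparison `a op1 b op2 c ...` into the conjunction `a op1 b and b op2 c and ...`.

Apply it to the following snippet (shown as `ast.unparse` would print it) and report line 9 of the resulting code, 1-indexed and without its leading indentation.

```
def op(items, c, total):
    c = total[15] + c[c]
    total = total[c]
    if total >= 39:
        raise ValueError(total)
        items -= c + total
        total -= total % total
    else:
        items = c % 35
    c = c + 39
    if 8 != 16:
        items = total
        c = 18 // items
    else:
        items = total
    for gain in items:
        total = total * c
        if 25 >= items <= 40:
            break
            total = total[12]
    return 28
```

Transformed code:
def op(items, c, total):
    c = total[15] + c[c]
    total = total[c]
    if total >= 39:
        raise ValueError(total)
    else:
        items = c % 35
    c = c + 39
    if 8 != 16:
        items = total
        c = 18 // items
    else:
        items = total
    for gain in items:
        total = total * c
        if 25 >= items and items <= 40:
            break
    return 28

if 8 != 16:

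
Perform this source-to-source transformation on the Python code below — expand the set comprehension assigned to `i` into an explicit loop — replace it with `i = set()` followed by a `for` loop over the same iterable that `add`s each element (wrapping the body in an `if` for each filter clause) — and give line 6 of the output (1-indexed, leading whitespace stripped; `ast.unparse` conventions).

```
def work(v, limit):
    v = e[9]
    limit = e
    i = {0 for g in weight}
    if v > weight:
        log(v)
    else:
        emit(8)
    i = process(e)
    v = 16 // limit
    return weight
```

Transformed code:
def work(v, limit):
    v = e[9]
    limit = e
    i = set()
    for g in weight:
        i.add(0)
    if v > weight:
        log(v)
    else:
        emit(8)
    i = process(e)
    v = 16 // limit
    return weight

i.add(0)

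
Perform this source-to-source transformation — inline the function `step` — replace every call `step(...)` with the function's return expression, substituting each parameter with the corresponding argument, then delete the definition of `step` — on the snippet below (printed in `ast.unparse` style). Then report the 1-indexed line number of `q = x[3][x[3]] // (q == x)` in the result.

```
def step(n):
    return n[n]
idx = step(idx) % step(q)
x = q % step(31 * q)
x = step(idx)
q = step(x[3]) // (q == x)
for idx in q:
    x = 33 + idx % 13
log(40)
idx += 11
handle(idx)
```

Transformed code:
idx = idx[idx] % q[q]
x = q % (31 * q)[31 * q]
x = idx[idx]
q = x[3][x[3]] // (q == x)
for idx in q:
    x = 33 + idx % 13
log(40)
idx += 11
handle(idx)

4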